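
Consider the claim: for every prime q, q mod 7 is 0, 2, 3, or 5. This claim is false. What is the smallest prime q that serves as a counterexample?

q = 11

We need the least prime q for which the claim fails.
q = 2: 2 mod 7 = 2.
q = 3: 3 mod 7 = 3.
q = 5: 5 mod 7 = 5.
q = 7: 7 mod 7 = 0.
q = 11: 11 mod 7 = 4 — not in {0, 2, 3, 5}.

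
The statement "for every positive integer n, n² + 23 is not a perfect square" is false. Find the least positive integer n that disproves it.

Check each positive integer n in order until n² + 23 is a perfect square.
For n = 1, 2, 3, 4, 5, 6, 7, 8, 9, 10 the conclusion holds.
n = 11: 11² + 23 = 144 = 12², a perfect square.
So n = 11 is the smallest counterexample.

n = 11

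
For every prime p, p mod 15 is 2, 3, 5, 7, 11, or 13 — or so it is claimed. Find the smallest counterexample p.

Check each prime p in order until the claim fails.
The first 7 eligible values, up to p = 17, all satisfy the conclusion.
p = 19: 19 mod 15 = 4 — not in {2, 3, 5, 7, 11, 13}.

p = 19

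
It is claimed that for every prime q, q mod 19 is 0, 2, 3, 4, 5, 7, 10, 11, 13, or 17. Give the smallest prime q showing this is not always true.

q = 31

A counterexample is any prime q such that the claim fails; we check each in order.
For q = 2, 3, 5, 7, 11, 13, 17, 19, 23, 29 the conclusion holds.
q = 31: 31 mod 19 = 12 — not in {0, 2, 3, 4, 5, 7, 10, 11, 13, 17}.
Hence q = 31 is a counterexample.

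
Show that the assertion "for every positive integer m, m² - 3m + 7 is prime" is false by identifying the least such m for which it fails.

A counterexample is any positive integer m such that m² - 3m + 7 is not prime; we check each in order.
The first 5 eligible values, up to m = 5, all satisfy the conclusion.
m = 6: m² - 3m + 7 = 25 = 5 × 5, composite.
So m = 6 is the smallest counterexample.

m = 6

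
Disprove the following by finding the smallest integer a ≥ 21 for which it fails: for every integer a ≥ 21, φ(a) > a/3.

a = 24

Check each integer a ≥ 21 in order until the claim fails.
For a = 21, 22, 23 the conclusion holds.
a = 24: φ(24) = 8 and 24/3 = 8, so φ(24) ≤ 24/3.
Thus a = 24 disproves the claim, and no smaller a works.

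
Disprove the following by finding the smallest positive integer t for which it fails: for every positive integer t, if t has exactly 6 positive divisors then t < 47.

t = 50

We need the least positive integer t for which t has exactly 6 positive divisors but the claim fails.
For t = 12, 18, 20, 28, 32, 44, 45 the conclusion holds.
t = 50: τ(50) = 6; 50 ≥ 47.
Hence t = 50 is a counterexample.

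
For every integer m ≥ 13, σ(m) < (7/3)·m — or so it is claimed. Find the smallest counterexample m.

m = 24

A counterexample is any integer m ≥ 13 such that the claim fails; we check each in order.
For m = 13, 14, 15, 16, …, 21, 22, 23 the conclusion holds.
m = 24: σ(24) = 60; 60 ≥ 56.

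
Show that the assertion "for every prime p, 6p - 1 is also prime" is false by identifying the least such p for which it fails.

For p = 2, 3, 5, 7 the conclusion holds.
p = 11: 6p - 1 = 65 = 5 × 13, not prime.

p = 11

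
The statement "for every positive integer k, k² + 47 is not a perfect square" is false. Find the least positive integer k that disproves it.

For k = 1, 2, 3, 4, …, 20, 21, 22 the conclusion holds.
k = 23: 23² + 47 = 576 = 24², a perfect square.
So k = 23 is the smallest counterexample.

k = 23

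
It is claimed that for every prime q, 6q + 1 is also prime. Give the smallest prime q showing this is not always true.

Check each prime q in order until 6q + 1 is not prime.
The first 7 eligible values, up to q = 17, all satisfy the conclusion.
q = 19: 6q + 1 = 115 = 5 × 23, not prime.

q = 19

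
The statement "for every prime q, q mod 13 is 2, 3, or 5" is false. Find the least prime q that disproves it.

Check each prime q in order until the claim fails.
For q = 2, 3, 5 the conclusion holds.
q = 7: 7 mod 13 = 7 — not in {2, 3, 5}.

q = 7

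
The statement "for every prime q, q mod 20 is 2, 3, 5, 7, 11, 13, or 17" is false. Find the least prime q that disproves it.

q = 19

We need the least prime q for which the claim fails.
The first 7 eligible values, up to q = 17, all satisfy the conclusion.
q = 19: 19 mod 20 = 19 — not in {2, 3, 5, 7, 11, 13, 17}.
Thus q = 19 disproves the claim, and no smaller q works.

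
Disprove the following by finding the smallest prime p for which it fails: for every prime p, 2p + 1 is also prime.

p = 7

p = 2: 2p + 1 = 5, prime.
p = 3: 2p + 1 = 7, prime.
p = 5: 2p + 1 = 11, prime.
p = 7: 2p + 1 = 15 = 3 × 5, not prime.
So p = 7 is the smallest counterexample.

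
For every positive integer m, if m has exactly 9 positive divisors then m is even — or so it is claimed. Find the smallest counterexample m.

Check each positive integer m in order until m has exactly 9 positive divisors but m is odd.
For m = 36, 100, 196 the conclusion holds.
m = 225: divisors of 225: 9 divisors; 225 is odd.
So m = 225 is the smallest counterexample.

m = 225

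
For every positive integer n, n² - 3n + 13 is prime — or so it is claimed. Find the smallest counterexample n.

n = 12

For n = 1, 2, 3, 4, …, 9, 10, 11 the conclusion holds.
n = 12: n² - 3n + 13 = 121 = 11 × 11, composite.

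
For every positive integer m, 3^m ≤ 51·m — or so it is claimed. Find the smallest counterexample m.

m = 6

Check each positive integer m in order until 3^m > 51·m.
The first 5 eligible values, up to m = 5, all satisfy the conclusion.
m = 6: 3^m = 729 and 51·m = 306, so 729 > 306.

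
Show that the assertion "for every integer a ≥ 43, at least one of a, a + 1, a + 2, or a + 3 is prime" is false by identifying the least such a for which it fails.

Check each integer a ≥ 43 in order until a, a + 1, a + 2, a + 3 are all composite.
For a = 43, 44, 45, 46, 47 the conclusion holds.
a = 48: 48 = 2 × 24; 49 = 7 × 7; 50 = 2 × 25; 51 = 3 × 17 — all composite.
Hence a = 48 is a counterexample.

a = 48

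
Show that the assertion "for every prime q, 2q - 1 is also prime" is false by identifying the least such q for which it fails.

q = 5

We need the least prime q for which 2q - 1 is not prime.
q = 2: 2q - 1 = 3, prime.
q = 3: 2q - 1 = 5, prime.
q = 5: 2q - 1 = 9 = 3 × 3, not prime.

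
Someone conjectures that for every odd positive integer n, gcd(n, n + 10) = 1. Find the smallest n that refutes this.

We need the least odd positive integer n for which gcd(n, n + 10) > 1.
For n = 1, 3 the conclusion holds.
n = 5: gcd(5, 15) = 5.

n = 5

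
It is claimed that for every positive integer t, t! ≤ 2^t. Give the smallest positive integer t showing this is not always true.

t = 4

t = 1: t! = 1 and 2^t = 2, so 1 ≤ 2.
t = 2: t! = 2 and 2^t = 4, so 2 ≤ 4.
t = 3: t! = 6 and 2^t = 8, so 6 ≤ 8.
t = 4: t! = 24 and 2^t = 16, so 24 > 16.
Thus t = 4 disproves the claim, and no smaller t works.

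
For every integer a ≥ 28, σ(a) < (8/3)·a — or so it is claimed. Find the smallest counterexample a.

a = 60

A counterexample is any integer a ≥ 28 such that the claim fails; we check each in order.
The first 32 eligible values, up to a = 59, all satisfy the conclusion.
a = 60: σ(60) = 168; 168 ≥ 160.
Hence a = 60 is a counterexample.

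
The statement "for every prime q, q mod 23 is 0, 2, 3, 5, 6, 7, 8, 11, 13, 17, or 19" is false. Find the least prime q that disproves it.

Check each prime q in order until the claim fails.
The first 11 eligible values, up to q = 31, all satisfy the conclusion.
q = 37: 37 mod 23 = 14 — not in {0, 2, 3, 5, 6, 7, 8, 11, 13, 17, 19}.

q = 37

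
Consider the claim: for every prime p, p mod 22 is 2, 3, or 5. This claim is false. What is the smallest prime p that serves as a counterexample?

p = 7

For p = 2, 3, 5 the conclusion holds.
p = 7: 7 mod 22 = 7 — not in {2, 3, 5}.
Thus p = 7 disproves the claim, and no smaller p works.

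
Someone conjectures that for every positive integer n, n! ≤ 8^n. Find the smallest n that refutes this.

Check each positive integer n in order until n! > 8^n.
The first 19 eligible values, up to n = 19, all satisfy the conclusion.
n = 20: n! = 2432902008176640000 and 8^n = 1152921504606846976, so 2432902008176640000 > 1152921504606846976.
Hence n = 20 is a counterexample.

n = 20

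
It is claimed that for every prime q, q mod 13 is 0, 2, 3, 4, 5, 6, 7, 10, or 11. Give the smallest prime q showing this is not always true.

The first 14 eligible values, up to q = 43, all satisfy the conclusion.
q = 47: 47 mod 13 = 8 — not in {0, 2, 3, 4, 5, 6, 7, 10, 11}.
Thus q = 47 disproves the claim, and no smaller q works.

q = 47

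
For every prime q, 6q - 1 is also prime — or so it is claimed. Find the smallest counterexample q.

q = 11

We need the least prime q for which 6q - 1 is not prime.
For q = 2, 3, 5, 7 the conclusion holds.
q = 11: 6q - 1 = 65 = 5 × 13, not prime.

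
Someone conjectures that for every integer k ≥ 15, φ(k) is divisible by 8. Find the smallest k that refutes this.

A counterexample is any integer k ≥ 15 such that φ(k) is not divisible by 8; we check each in order.
k = 15: φ(15) = 8; 8 mod 8 = 0.
k = 16: φ(16) = 8; 8 mod 8 = 0.
k = 17: φ(17) = 16; 16 mod 8 = 0.
k = 18: φ(18) = 6; 6 mod 8 = 6.
So k = 18 is the smallest counterexample.

k = 18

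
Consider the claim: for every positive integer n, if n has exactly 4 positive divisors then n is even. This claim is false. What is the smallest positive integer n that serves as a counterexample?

n = 15

Check each positive integer n in order until n has exactly 4 positive divisors but n is odd.
n = 6: divisors of 6: 1, 2, 3, 6; 6 is even.
n = 8: divisors of 8: 1, 2, 4, 8; 8 is even.
n = 10: divisors of 10: 1, 2, 5, 10; 10 is even.
n = 14: divisors of 14: 1, 2, 7, 14; 14 is even.
n = 15: divisors of 15: 1, 3, 5, 15; 15 is odd.
So n = 15 is the smallest counterexample.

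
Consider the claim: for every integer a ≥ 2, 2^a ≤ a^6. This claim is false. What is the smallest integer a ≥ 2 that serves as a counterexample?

For a = 2, 3, 4, 5, …, 27, 28, 29 the conclusion holds.
a = 30: 2^a = 1073741824 and a^6 = 729000000, so 1073741824 > 729000000.
So a = 30 is the smallest counterexample.

a = 30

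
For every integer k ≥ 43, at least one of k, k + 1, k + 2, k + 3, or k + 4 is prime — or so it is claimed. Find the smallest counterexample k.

Check each integer k ≥ 43 in order until k, k + 1, k + 2, k + 3, k + 4 are all composite.
The first 5 eligible values, up to k = 47, all satisfy the conclusion.
k = 48: 48 = 2 × 24; 49 = 7 × 7; 50 = 2 × 25; 51 = 3 × 17; 52 = 2 × 26 — all composite.

k = 48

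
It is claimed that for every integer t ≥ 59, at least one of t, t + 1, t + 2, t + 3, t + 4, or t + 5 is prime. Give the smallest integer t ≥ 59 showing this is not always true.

t = 90

Check each integer t ≥ 59 in order until t, t + 1, t + 2, t + 3, t + 4, t + 5 are all composite.
For t = 59, 60, 61, 62, …, 87, 88, 89 the conclusion holds.
t = 90: 90 = 2 × 45; 91 = 7 × 13; 92 = 2 × 46; 93 = 3 × 31; 94 = 2 × 47; 95 = 5 × 19 — all composite.
Thus t = 90 disproves the claim, and no smaller t works.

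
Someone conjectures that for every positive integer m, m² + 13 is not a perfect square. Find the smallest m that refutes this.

A counterexample is any positive integer m such that m² + 13 is a perfect square; we check each in order.
m = 1: 1² + 13 = 14, not a perfect square.
m = 2: 2² + 13 = 17, not a perfect square.
m = 3: 3² + 13 = 22, not a perfect square.
m = 4: 4² + 13 = 29, not a perfect square.
m = 5: 5² + 13 = 38, not a perfect square.
m = 6: 6² + 13 = 49 = 7², a perfect square.

m = 6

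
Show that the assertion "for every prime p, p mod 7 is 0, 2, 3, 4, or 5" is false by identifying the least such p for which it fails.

A counterexample is any prime p such that the claim fails; we check each in order.
p = 2: 2 mod 7 = 2.
p = 3: 3 mod 7 = 3.
p = 5: 5 mod 7 = 5.
p = 7: 7 mod 7 = 0.
p = 11: 11 mod 7 = 4.
p = 13: 13 mod 7 = 6 — not in {0, 2, 3, 4, 5}.

p = 13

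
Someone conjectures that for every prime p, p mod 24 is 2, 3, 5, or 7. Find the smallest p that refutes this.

p = 11

We need the least prime p for which the claim fails.
p = 2: 2 mod 24 = 2.
p = 3: 3 mod 24 = 3.
p = 5: 5 mod 24 = 5.
p = 7: 7 mod 24 = 7.
p = 11: 11 mod 24 = 11 — not in {2, 3, 5, 7}.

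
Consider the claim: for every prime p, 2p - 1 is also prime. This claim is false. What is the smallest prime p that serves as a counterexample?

p = 5

For p = 2, 3 the conclusion holds.
p = 5: 2p - 1 = 9 = 3 × 3, not prime.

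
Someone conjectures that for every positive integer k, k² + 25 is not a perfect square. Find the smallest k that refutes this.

k = 12

Check each positive integer k in order until k² + 25 is a perfect square.
For k = 1, 2, 3, 4, …, 9, 10, 11 the conclusion holds.
k = 12: 12² + 25 = 169 = 13², a perfect square.
So k = 12 is the smallest counterexample.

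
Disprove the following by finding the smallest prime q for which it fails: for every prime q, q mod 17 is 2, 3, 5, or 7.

q = 11

Check each prime q in order until the claim fails.
The first 4 eligible values, up to q = 7, all satisfy the conclusion.
q = 11: 11 mod 17 = 11 — not in {2, 3, 5, 7}.
Hence q = 11 is a counterexample.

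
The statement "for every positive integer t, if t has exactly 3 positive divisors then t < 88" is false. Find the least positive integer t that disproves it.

t = 121

A counterexample is any positive integer t such that t has exactly 3 positive divisors but the claim fails; we check each in order.
For t = 4, 9, 25, 49 the conclusion holds.
t = 121: τ(121) = 3; 121 ≥ 88.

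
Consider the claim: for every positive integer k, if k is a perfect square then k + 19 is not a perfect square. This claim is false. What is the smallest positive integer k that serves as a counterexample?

We need the least positive integer k for which k is a perfect square but k + 19 is a perfect square.
k = 1: 1 + 19 = 20, not a perfect square.
k = 4: 4 + 19 = 23, not a perfect square.
k = 9: 9 + 19 = 28, not a perfect square.
k = 16: 16 + 19 = 35, not a perfect square.
k = 25: 25 + 19 = 44, not a perfect square.
k = 36: 36 + 19 = 55, not a perfect square.
k = 49: 49 + 19 = 68, not a perfect square.
k = 64: 64 + 19 = 83, not a perfect square.
k = 81: 81 = 9² and 81 + 19 = 100 = 10².

k = 81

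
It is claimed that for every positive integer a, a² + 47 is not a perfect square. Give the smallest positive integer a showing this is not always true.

We need the least positive integer a for which a² + 47 is a perfect square.
For a = 1, 2, 3, 4, …, 20, 21, 22 the conclusion holds.
a = 23: 23² + 47 = 576 = 24², a perfect square.
Thus a = 23 disproves the claim, and no smaller a works.

a = 23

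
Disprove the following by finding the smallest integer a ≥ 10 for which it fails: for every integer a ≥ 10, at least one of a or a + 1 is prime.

a = 14

A counterexample is any integer a ≥ 10 such that a, a + 1 are both composite; we check each in order.
a = 10: 11 is prime.
a = 11: 11 is prime.
a = 12: 13 is prime.
a = 13: 13 is prime.
a = 14: 14 = 2 × 7; 15 = 3 × 5 — both composite.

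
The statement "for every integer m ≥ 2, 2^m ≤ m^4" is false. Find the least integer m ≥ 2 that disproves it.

We need the least integer m ≥ 2 for which 2^m > m^4.
For m = 2, 3, 4, 5, …, 14, 15, 16 the conclusion holds.
m = 17: 2^m = 131072 and m^4 = 83521, so 131072 > 83521.

m = 17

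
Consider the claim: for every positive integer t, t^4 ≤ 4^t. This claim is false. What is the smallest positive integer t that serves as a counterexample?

t = 1: t^4 = 1 and 4^t = 4, so 1 ≤ 4.
t = 2: t^4 = 16 and 4^t = 16, so 16 ≤ 16.
t = 3: t^4 = 81 and 4^t = 64, so 81 > 64.

t = 3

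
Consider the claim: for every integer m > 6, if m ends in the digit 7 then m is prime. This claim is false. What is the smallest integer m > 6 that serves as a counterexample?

m = 27

m = 7: 7 ends in 7 and is prime.
m = 17: 17 ends in 7 and is prime.
m = 27: 27 ends in 7; 27 = 3 × 9, composite.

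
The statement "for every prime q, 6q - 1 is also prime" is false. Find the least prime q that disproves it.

q = 11

Check each prime q in order until 6q - 1 is not prime.
For q = 2, 3, 5, 7 the conclusion holds.
q = 11: 6q - 1 = 65 = 5 × 13, not prime.
So q = 11 is the smallest counterexample.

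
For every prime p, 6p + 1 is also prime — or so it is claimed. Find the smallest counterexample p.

A counterexample is any prime p such that 6p + 1 is not prime; we check each in order.
For p = 2, 3, 5, 7, 11, 13, 17 the conclusion holds.
p = 19: 6p + 1 = 115 = 5 × 23, not prime.
Hence p = 19 is a counterexample.

p = 19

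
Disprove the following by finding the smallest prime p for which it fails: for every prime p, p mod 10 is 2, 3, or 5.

p = 7

A counterexample is any prime p such that the claim fails; we check each in order.
p = 2: 2 mod 10 = 2.
p = 3: 3 mod 10 = 3.
p = 5: 5 mod 10 = 5.
p = 7: 7 mod 10 = 7 — not in {2, 3, 5}.
So p = 7 is the smallest counterexample.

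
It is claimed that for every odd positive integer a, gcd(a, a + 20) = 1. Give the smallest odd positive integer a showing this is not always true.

A counterexample is any odd positive integer a such that gcd(a, a + 20) > 1; we check each in order.
a = 1: gcd(1, 21) = 1.
a = 3: gcd(3, 23) = 1.
a = 5: gcd(5, 25) = 5.
Thus a = 5 disproves the claim, and no smaller a works.

a = 5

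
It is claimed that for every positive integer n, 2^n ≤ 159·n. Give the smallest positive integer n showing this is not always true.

n = 11

We need the least positive integer n for which 2^n > 159·n.
For n = 1, 2, 3, 4, 5, 6, 7, 8, 9, 10 the conclusion holds.
n = 11: 2^n = 2048 and 159·n = 1749, so 2048 > 1749.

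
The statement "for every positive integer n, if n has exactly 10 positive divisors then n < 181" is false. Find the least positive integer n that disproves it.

n = 208

n = 48: τ(48) = 10; 48 < 181.
n = 80: τ(80) = 10; 80 < 181.
n = 112: τ(112) = 10; 112 < 181.
n = 162: τ(162) = 10; 162 < 181.
n = 176: τ(176) = 10; 176 < 181.
n = 208: τ(208) = 10; 208 ≥ 181.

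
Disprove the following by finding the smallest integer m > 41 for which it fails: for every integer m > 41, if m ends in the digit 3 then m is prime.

m = 63

For m = 43, 53 the conclusion holds.
m = 63: 63 ends in 3; 63 = 3 × 21, composite.
So m = 63 is the smallest counterexample.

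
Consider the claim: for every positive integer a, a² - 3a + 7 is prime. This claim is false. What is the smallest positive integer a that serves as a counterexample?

a = 6

We need the least positive integer a for which a² - 3a + 7 is not prime.
The first 5 eligible values, up to a = 5, all satisfy the conclusion.
a = 6: a² - 3a + 7 = 25 = 5 × 5, composite.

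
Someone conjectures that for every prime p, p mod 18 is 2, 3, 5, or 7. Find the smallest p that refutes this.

A counterexample is any prime p such that the claim fails; we check each in order.
p = 2: 2 mod 18 = 2.
p = 3: 3 mod 18 = 3.
p = 5: 5 mod 18 = 5.
p = 7: 7 mod 18 = 7.
p = 11: 11 mod 18 = 11 — not in {2, 3, 5, 7}.
Hence p = 11 is a counterexample.

p = 11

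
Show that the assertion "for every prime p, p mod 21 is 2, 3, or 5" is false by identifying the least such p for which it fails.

p = 7

A counterexample is any prime p such that the claim fails; we check each in order.
For p = 2, 3, 5 the conclusion holds.
p = 7: 7 mod 21 = 7 — not in {2, 3, 5}.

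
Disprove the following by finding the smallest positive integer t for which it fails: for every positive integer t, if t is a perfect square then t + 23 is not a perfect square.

t = 121

A counterexample is any positive integer t such that t is a perfect square but t + 23 is a perfect square; we check each in order.
For t = 1, 4, 9, 16, 25, 36, 49, 64, 81, 100 the conclusion holds.
t = 121: 121 = 11² and 121 + 23 = 144 = 12².
Thus t = 121 disproves the claim, and no smaller t works.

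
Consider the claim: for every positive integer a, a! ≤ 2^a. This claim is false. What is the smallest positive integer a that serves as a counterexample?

a = 4

Check each positive integer a in order until a! > 2^a.
For a = 1, 2, 3 the conclusion holds.
a = 4: a! = 24 and 2^a = 16, so 24 > 16.
Thus a = 4 disproves the claim, and no smaller a works.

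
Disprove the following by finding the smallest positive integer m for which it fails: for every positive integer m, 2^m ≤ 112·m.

m = 11

For m = 1, 2, 3, 4, 5, 6, 7, 8, 9, 10 the conclusion holds.
m = 11: 2^m = 2048 and 112·m = 1232, so 2048 > 1232.
So m = 11 is the smallest counterexample.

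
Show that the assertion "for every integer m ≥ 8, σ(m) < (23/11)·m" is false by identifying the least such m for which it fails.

m = 12

For m = 8, 9, 10, 11 the conclusion holds.
m = 12: σ(12) = 28; 28 ≥ 276/11.
Hence m = 12 is a counterexample.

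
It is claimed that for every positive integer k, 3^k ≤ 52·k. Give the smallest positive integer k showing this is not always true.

k = 6

We need the least positive integer k for which 3^k > 52·k.
The first 5 eligible values, up to k = 5, all satisfy the conclusion.
k = 6: 3^k = 729 and 52·k = 312, so 729 > 312.
Hence k = 6 is a counterexample.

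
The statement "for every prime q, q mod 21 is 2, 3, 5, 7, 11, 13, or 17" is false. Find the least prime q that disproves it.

A counterexample is any prime q such that the claim fails; we check each in order.
The first 7 eligible values, up to q = 17, all satisfy the conclusion.
q = 19: 19 mod 21 = 19 — not in {2, 3, 5, 7, 11, 13, 17}.
So q = 19 is the smallest counterexample.

q = 19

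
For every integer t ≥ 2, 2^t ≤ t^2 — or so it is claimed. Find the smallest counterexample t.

t = 5

We need the least integer t ≥ 2 for which 2^t > t^2.
t = 2: 2^t = 4 and t^2 = 4, so 4 ≤ 4.
t = 3: 2^t = 8 and t^2 = 9, so 8 ≤ 9.
t = 4: 2^t = 16 and t^2 = 16, so 16 ≤ 16.
t = 5: 2^t = 32 and t^2 = 25, so 32 > 25.
So t = 5 is the smallest counterexample.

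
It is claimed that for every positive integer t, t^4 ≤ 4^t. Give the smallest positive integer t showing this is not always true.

We need the least positive integer t for which t^4 > 4^t.
For t = 1, 2 the conclusion holds.
t = 3: t^4 = 81 and 4^t = 64, so 81 > 64.
So t = 3 is the smallest counterexample.

t = 3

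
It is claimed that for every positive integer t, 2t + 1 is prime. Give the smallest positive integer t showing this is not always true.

For t = 1, 2, 3 the conclusion holds.
t = 4: 2t + 1 = 9 = 3 × 3, composite.

t = 4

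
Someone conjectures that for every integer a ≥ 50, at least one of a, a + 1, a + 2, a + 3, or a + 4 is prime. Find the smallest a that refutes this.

We need the least integer a ≥ 50 for which a, a + 1, a + 2, a + 3, a + 4 are all composite.
a = 50: 53 is prime.
a = 51: 53 is prime.
a = 52: 53 is prime.
a = 53: 53 is prime.
a = 54: 54 = 2 × 27; 55 = 5 × 11; 56 = 2 × 28; 57 = 3 × 19; 58 = 2 × 29 — all composite.
So a = 54 is the smallest counterexample.

a = 54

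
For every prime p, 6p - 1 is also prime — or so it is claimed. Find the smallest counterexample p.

p = 11

A counterexample is any prime p such that 6p - 1 is not prime; we check each in order.
For p = 2, 3, 5, 7 the conclusion holds.
p = 11: 6p - 1 = 65 = 5 × 13, not prime.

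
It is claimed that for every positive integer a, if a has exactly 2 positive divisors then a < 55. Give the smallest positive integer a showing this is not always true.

a = 59

We need the least positive integer a for which a has exactly 2 positive divisors but the claim fails.
The first 16 eligible values, up to a = 53, all satisfy the conclusion.
a = 59: τ(59) = 2; 59 ≥ 55.
Hence a = 59 is a counterexample.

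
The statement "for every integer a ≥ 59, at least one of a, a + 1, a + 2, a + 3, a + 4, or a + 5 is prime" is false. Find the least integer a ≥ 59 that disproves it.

The first 31 eligible values, up to a = 89, all satisfy the conclusion.
a = 90: 90 = 2 × 45; 91 = 7 × 13; 92 = 2 × 46; 93 = 3 × 31; 94 = 2 × 47; 95 = 5 × 19 — all composite.

a = 90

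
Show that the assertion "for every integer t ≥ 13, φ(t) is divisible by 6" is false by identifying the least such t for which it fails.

t = 15

A counterexample is any integer t ≥ 13 such that φ(t) is not divisible by 6; we check each in order.
t = 13: φ(13) = 12; 12 mod 6 = 0.
t = 14: φ(14) = 6; 6 mod 6 = 0.
t = 15: φ(15) = 8; 8 mod 6 = 2.
Hence t = 15 is a counterexample.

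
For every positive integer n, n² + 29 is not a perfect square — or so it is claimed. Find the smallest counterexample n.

Check each positive integer n in order until n² + 29 is a perfect square.
For n = 1, 2, 3, 4, …, 11, 12, 13 the conclusion holds.
n = 14: 14² + 29 = 225 = 15², a perfect square.

n = 14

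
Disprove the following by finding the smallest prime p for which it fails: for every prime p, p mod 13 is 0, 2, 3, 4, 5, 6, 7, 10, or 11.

A counterexample is any prime p such that the claim fails; we check each in order.
For p = 2, 3, 5, 7, …, 37, 41, 43 the conclusion holds.
p = 47: 47 mod 13 = 8 — not in {0, 2, 3, 4, 5, 6, 7, 10, 11}.
So p = 47 is the smallest counterexample.

p = 47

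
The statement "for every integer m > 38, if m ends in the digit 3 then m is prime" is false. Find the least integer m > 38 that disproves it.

m = 63

m = 43: 43 ends in 3 and is prime.
m = 53: 53 ends in 3 and is prime.
m = 63: 63 ends in 3; 63 = 3 × 21, composite.
So m = 63 is the smallest counterexample.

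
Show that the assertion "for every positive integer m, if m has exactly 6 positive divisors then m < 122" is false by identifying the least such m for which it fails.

m = 124

Check each positive integer m in order until m has exactly 6 positive divisors but the claim fails.
The first 18 eligible values, up to m = 117, all satisfy the conclusion.
m = 124: τ(124) = 6; 124 ≥ 122.
Hence m = 124 is a counterexample.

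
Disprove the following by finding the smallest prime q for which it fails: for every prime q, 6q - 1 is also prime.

q = 11

Check each prime q in order until 6q - 1 is not prime.
q = 2: 6q - 1 = 11, prime.
q = 3: 6q - 1 = 17, prime.
q = 5: 6q - 1 = 29, prime.
q = 7: 6q - 1 = 41, prime.
q = 11: 6q - 1 = 65 = 5 × 13, not prime.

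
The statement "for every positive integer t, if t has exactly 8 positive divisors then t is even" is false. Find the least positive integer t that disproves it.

We need the least positive integer t for which t has exactly 8 positive divisors but t is odd.
The first 12 eligible values, up to t = 104, all satisfy the conclusion.
t = 105: divisors of 105: 1, 3, 5, 7, 15, 21, 35, 105; 105 is odd.

t = 105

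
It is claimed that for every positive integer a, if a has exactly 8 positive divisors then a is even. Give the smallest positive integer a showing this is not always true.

A counterexample is any positive integer a such that a has exactly 8 positive divisors but a is odd; we check each in order.
For a = 24, 30, 40, 42, …, 88, 102, 104 the conclusion holds.
a = 105: divisors of 105: 1, 3, 5, 7, 15, 21, 35, 105; 105 is odd.
So a = 105 is the smallest counterexample.

a = 105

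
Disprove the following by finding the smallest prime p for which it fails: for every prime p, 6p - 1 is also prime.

p = 11

For p = 2, 3, 5, 7 the conclusion holds.
p = 11: 6p - 1 = 65 = 5 × 13, not prime.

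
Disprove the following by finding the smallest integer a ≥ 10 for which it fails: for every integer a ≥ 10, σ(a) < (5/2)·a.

A counterexample is any integer a ≥ 10 such that the claim fails; we check each in order.
For a = 10, 11, 12, 13, …, 21, 22, 23 the conclusion holds.
a = 24: σ(24) = 60; 60 ≥ 60.
Thus a = 24 disproves the claim, and no smaller a works.

a = 24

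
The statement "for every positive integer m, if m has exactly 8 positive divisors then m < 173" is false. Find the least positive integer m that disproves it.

m = 174

Check each positive integer m in order until m has exactly 8 positive divisors but the claim fails.
The first 24 eligible values, up to m = 170, all satisfy the conclusion.
m = 174: τ(174) = 8; 174 ≥ 173.
So m = 174 is the smallest counterexample.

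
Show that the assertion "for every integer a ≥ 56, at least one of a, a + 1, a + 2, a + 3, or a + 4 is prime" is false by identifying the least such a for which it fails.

A counterexample is any integer a ≥ 56 such that a, a + 1, a + 2, a + 3, a + 4 are all composite; we check each in order.
For a = 56, 57, 58, 59, 60, 61 the conclusion holds.
a = 62: 62 = 2 × 31; 63 = 3 × 21; 64 = 2 × 32; 65 = 5 × 13; 66 = 2 × 33 — all composite.
Hence a = 62 is a counterexample.

a = 62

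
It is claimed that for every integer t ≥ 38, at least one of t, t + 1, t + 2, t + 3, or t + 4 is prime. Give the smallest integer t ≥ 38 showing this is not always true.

Check each integer t ≥ 38 in order until t, t + 1, t + 2, t + 3, t + 4 are all composite.
The first 10 eligible values, up to t = 47, all satisfy the conclusion.
t = 48: 48 = 2 × 24; 49 = 7 × 7; 50 = 2 × 25; 51 = 3 × 17; 52 = 2 × 26 — all composite.
Hence t = 48 is a counterexample.

t = 48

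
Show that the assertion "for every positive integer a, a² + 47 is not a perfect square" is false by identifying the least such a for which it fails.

We need the least positive integer a for which a² + 47 is a perfect square.
The first 22 eligible values, up to a = 22, all satisfy the conclusion.
a = 23: 23² + 47 = 576 = 24², a perfect square.

a = 23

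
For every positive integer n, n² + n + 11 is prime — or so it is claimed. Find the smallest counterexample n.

The first 9 eligible values, up to n = 9, all satisfy the conclusion.
n = 10: n² + n + 11 = 121 = 11 × 11, composite.
So n = 10 is the smallest counterexample.

n = 10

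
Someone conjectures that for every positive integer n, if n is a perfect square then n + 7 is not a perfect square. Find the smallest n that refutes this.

n = 9

Check each positive integer n in order until n is a perfect square but n + 7 is a perfect square.
For n = 1, 4 the conclusion holds.
n = 9: 9 = 3² and 9 + 7 = 16 = 4².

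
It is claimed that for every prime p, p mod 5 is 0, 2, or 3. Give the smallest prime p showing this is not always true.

p = 11

Check each prime p in order until the claim fails.
p = 2: 2 mod 5 = 2.
p = 3: 3 mod 5 = 3.
p = 5: 5 mod 5 = 0.
p = 7: 7 mod 5 = 2.
p = 11: 11 mod 5 = 1 — not in {0, 2, 3}.
Thus p = 11 disproves the claim, and no smaller p works.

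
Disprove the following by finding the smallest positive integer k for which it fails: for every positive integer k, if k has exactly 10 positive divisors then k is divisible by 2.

k = 405

Check each positive integer k in order until k has exactly 10 positive divisors but k is not divisible by 2.
For k = 48, 80, 112, 162, 176, 208, 272, 304, 368 the conclusion holds.
k = 405: τ(405) = 10; 405 mod 2 = 1.
Thus k = 405 disproves the claim, and no smaller k works.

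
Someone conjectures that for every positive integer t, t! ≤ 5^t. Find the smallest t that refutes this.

t = 12

For t = 1, 2, 3, 4, …, 9, 10, 11 the conclusion holds.
t = 12: t! = 479001600 and 5^t = 244140625, so 479001600 > 244140625.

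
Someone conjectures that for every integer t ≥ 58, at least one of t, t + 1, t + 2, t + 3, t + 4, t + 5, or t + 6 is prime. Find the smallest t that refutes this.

t = 90

We need the least integer t ≥ 58 for which t, t + 1, t + 2, t + 3, t + 4, t + 5, t + 6 are all composite.
The first 32 eligible values, up to t = 89, all satisfy the conclusion.
t = 90: 90 = 2 × 45; 91 = 7 × 13; 92 = 2 × 46; 93 = 3 × 31; 94 = 2 × 47; 95 = 5 × 19; 96 = 2 × 48 — all composite.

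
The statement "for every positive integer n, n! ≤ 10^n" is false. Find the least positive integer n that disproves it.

n = 25

A counterexample is any positive integer n such that n! > 10^n; we check each in order.
The first 24 eligible values, up to n = 24, all satisfy the conclusion.
n = 25: n! = 15511210043330985984000000 and 10^n = 10000000000000000000000000, so 15511210043330985984000000 > 10000000000000000000000000.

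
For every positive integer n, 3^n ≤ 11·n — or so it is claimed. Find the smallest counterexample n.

n = 4

A counterexample is any positive integer n such that 3^n > 11·n; we check each in order.
n = 1: 3^n = 3 and 11·n = 11, so 3 ≤ 11.
n = 2: 3^n = 9 and 11·n = 22, so 9 ≤ 22.
n = 3: 3^n = 27 and 11·n = 33, so 27 ≤ 33.
n = 4: 3^n = 81 and 11·n = 44, so 81 > 44.
So n = 4 is the smallest counterexample.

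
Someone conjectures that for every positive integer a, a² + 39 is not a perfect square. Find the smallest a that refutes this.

a = 5

A counterexample is any positive integer a such that a² + 39 is a perfect square; we check each in order.
For a = 1, 2, 3, 4 the conclusion holds.
a = 5: 5² + 39 = 64 = 8², a perfect square.
Thus a = 5 disproves the claim, and no smaller a works.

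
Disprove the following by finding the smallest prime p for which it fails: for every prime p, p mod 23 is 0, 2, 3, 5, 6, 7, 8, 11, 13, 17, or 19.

p = 37

A counterexample is any prime p such that the claim fails; we check each in order.
For p = 2, 3, 5, 7, …, 23, 29, 31 the conclusion holds.
p = 37: 37 mod 23 = 14 — not in {0, 2, 3, 5, 6, 7, 8, 11, 13, 17, 19}.
Thus p = 37 disproves the claim, and no smaller p works.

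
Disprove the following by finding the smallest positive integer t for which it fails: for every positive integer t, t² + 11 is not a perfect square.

The first 4 eligible values, up to t = 4, all satisfy the conclusion.
t = 5: 5² + 11 = 36 = 6², a perfect square.

t = 5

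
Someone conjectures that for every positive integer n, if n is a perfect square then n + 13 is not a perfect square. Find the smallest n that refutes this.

n = 36

n = 1: 1 + 13 = 14, not a perfect square.
n = 4: 4 + 13 = 17, not a perfect square.
n = 9: 9 + 13 = 22, not a perfect square.
n = 16: 16 + 13 = 29, not a perfect square.
n = 25: 25 + 13 = 38, not a perfect square.
n = 36: 36 = 6² and 36 + 13 = 49 = 7².
Hence n = 36 is a counterexample.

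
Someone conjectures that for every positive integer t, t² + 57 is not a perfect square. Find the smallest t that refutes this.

A counterexample is any positive integer t such that t² + 57 is a perfect square; we check each in order.
The first 7 eligible values, up to t = 7, all satisfy the conclusion.
t = 8: 8² + 57 = 121 = 11², a perfect square.

t = 8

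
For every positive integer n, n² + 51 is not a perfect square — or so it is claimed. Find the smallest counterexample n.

n = 1: 1² + 51 = 52, not a perfect square.
n = 2: 2² + 51 = 55, not a perfect square.
n = 3: 3² + 51 = 60, not a perfect square.
n = 4: 4² + 51 = 67, not a perfect square.
n = 5: 5² + 51 = 76, not a perfect square.
n = 6: 6² + 51 = 87, not a perfect square.
n = 7: 7² + 51 = 100 = 10², a perfect square.
Hence n = 7 is a counterexample.

n = 7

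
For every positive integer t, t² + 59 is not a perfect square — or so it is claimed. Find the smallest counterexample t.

t = 29

We need the least positive integer t for which t² + 59 is a perfect square.
For t = 1, 2, 3, 4, …, 26, 27, 28 the conclusion holds.
t = 29: 29² + 59 = 900 = 30², a perfect square.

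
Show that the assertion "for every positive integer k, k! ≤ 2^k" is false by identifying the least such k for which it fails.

Check each positive integer k in order until k! > 2^k.
k = 1: k! = 1 and 2^k = 2, so 1 ≤ 2.
k = 2: k! = 2 and 2^k = 4, so 2 ≤ 4.
k = 3: k! = 6 and 2^k = 8, so 6 ≤ 8.
k = 4: k! = 24 and 2^k = 16, so 24 > 16.
So k = 4 is the smallest counterexample.

k = 4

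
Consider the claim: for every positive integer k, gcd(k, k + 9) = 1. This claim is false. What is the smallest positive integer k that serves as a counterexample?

k = 3

For k = 1, 2 the conclusion holds.
k = 3: gcd(3, 12) = 3.
Thus k = 3 disproves the claim, and no smaller k works.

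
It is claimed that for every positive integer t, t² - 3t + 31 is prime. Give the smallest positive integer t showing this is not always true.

t = 4

We need the least positive integer t for which t² - 3t + 31 is not prime.
t = 1: t² - 3t + 31 = 29, prime.
t = 2: t² - 3t + 31 = 29, prime.
t = 3: t² - 3t + 31 = 31, prime.
t = 4: t² - 3t + 31 = 35 = 5 × 7, composite.
Thus t = 4 disproves the claim, and no smaller t works.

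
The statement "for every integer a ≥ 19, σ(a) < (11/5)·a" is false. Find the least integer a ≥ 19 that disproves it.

a = 24

Check each integer a ≥ 19 in order until the claim fails.
a = 19: σ(19) = 20; 20 < 209/5.
a = 20: σ(20) = 42; 42 < 44.
a = 21: σ(21) = 32; 32 < 231/5.
a = 22: σ(22) = 36; 36 < 242/5.
a = 23: σ(23) = 24; 24 < 253/5.
a = 24: σ(24) = 60; 60 ≥ 264/5.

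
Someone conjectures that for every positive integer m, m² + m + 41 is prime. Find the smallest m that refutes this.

m = 40

Check each positive integer m in order until m² + m + 41 is not prime.
The first 39 eligible values, up to m = 39, all satisfy the conclusion.
m = 40: m² + m + 41 = 1681 = 41 × 41, composite.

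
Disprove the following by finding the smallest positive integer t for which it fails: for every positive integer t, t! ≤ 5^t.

t = 12

We need the least positive integer t for which t! > 5^t.
For t = 1, 2, 3, 4, …, 9, 10, 11 the conclusion holds.
t = 12: t! = 479001600 and 5^t = 244140625, so 479001600 > 244140625.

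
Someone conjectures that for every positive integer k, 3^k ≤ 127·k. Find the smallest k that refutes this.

We need the least positive integer k for which 3^k > 127·k.
k = 1: 3^k = 3 and 127·k = 127, so 3 ≤ 127.
k = 2: 3^k = 9 and 127·k = 254, so 9 ≤ 254.
k = 3: 3^k = 27 and 127·k = 381, so 27 ≤ 381.
k = 4: 3^k = 81 and 127·k = 508, so 81 ≤ 508.
k = 5: 3^k = 243 and 127·k = 635, so 243 ≤ 635.
k = 6: 3^k = 729 and 127·k = 762, so 729 ≤ 762.
k = 7: 3^k = 2187 and 127·k = 889, so 2187 > 889.

k = 7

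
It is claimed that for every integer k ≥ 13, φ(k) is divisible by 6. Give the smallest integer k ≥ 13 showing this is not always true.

We need the least integer k ≥ 13 for which φ(k) is not divisible by 6.
For k = 13, 14 the conclusion holds.
k = 15: φ(15) = 8; 8 mod 6 = 2.

k = 15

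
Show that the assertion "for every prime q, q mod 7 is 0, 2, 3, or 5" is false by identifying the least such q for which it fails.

q = 11

Check each prime q in order until the claim fails.
q = 2: 2 mod 7 = 2.
q = 3: 3 mod 7 = 3.
q = 5: 5 mod 7 = 5.
q = 7: 7 mod 7 = 0.
q = 11: 11 mod 7 = 4 — not in {0, 2, 3, 5}.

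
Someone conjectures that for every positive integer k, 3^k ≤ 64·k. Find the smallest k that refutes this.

Check each positive integer k in order until 3^k > 64·k.
k = 1: 3^k = 3 and 64·k = 64, so 3 ≤ 64.
k = 2: 3^k = 9 and 64·k = 128, so 9 ≤ 128.
k = 3: 3^k = 27 and 64·k = 192, so 27 ≤ 192.
k = 4: 3^k = 81 and 64·k = 256, so 81 ≤ 256.
k = 5: 3^k = 243 and 64·k = 320, so 243 ≤ 320.
k = 6: 3^k = 729 and 64·k = 384, so 729 > 384.
So k = 6 is the smallest counterexample.

k = 6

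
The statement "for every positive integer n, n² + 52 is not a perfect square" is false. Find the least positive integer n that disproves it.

n = 12

We need the least positive integer n for which n² + 52 is a perfect square.
The first 11 eligible values, up to n = 11, all satisfy the conclusion.
n = 12: 12² + 52 = 196 = 14², a perfect square.
Thus n = 12 disproves the claim, and no smaller n works.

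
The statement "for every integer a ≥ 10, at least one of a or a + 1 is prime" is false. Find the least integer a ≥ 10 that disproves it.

We need the least integer a ≥ 10 for which a, a + 1 are both composite.
The first 4 eligible values, up to a = 13, all satisfy the conclusion.
a = 14: 14 = 2 × 7; 15 = 3 × 5 — both composite.

a = 14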